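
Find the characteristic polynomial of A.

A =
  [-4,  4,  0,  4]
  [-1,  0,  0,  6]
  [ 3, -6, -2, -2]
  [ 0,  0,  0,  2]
x^4 + 4*x^3 - 16*x - 16

Expanding det(x·I − A) (e.g. by cofactor expansion or by noting that A is similar to its Jordan form J, which has the same characteristic polynomial as A) gives
  χ_A(x) = x^4 + 4*x^3 - 16*x - 16
which factors as (x - 2)*(x + 2)^3. The eigenvalues (with algebraic multiplicities) are λ = -2 with multiplicity 3, λ = 2 with multiplicity 1.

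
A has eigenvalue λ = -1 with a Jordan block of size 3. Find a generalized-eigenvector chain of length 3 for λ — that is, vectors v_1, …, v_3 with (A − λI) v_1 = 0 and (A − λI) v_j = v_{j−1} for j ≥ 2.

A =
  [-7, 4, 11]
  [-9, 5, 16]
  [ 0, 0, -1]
A Jordan chain for λ = -1 of length 3:
v_1 = (-2, -3, 0)ᵀ
v_2 = (11, 16, 0)ᵀ
v_3 = (0, 0, 1)ᵀ

Let N = A − (-1)·I. We want v_3 with N^3 v_3 = 0 but N^2 v_3 ≠ 0; then v_{j-1} := N · v_j for j = 3, …, 2.

Pick v_3 = (0, 0, 1)ᵀ.
Then v_2 = N · v_3 = (11, 16, 0)ᵀ.
Then v_1 = N · v_2 = (-2, -3, 0)ᵀ.

Sanity check: (A − (-1)·I) v_1 = (0, 0, 0)ᵀ = 0. ✓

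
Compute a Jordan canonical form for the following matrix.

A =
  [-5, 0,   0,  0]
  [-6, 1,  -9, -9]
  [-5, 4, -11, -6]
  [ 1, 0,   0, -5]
J_2(-5) ⊕ J_2(-5)

The characteristic polynomial is
  det(x·I − A) = x^4 + 20*x^3 + 150*x^2 + 500*x + 625 = (x + 5)^4

Eigenvalues and multiplicities (the geometric multiplicity of λ is n − rank(A − λI), which equals the number of Jordan blocks for λ):
  λ = -5: algebraic multiplicity = 4, geometric multiplicity = 2

Determining the block sizes for each eigenvalue:
  λ = -5: with am = 4 and gm = 2, the partition is not yet determined (e.g. several partitions of 4 into 2 parts exist). Let N = A − (-5)·I. Computing rank(N^1) = 2, rank(N^2) = 0; the number of blocks of size ≥ j is rank(N^{j−1}) − rank(N^j), giving [2, 2]. So we have 2 block(s) of size 2 → block sizes [2, 2]

Assembling the blocks gives a Jordan form
J =
  [-5,  1,  0,  0]
  [ 0, -5,  0,  0]
  [ 0,  0, -5,  1]
  [ 0,  0,  0, -5]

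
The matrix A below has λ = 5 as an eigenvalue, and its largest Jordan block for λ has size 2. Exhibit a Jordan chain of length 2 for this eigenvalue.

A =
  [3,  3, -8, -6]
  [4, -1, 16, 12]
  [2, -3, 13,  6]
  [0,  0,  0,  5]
A Jordan chain for λ = 5 of length 2:
v_1 = (-2, 4, 2, 0)ᵀ
v_2 = (1, 0, 0, 0)ᵀ

Let N = A − (5)·I. We want v_2 with N^2 v_2 = 0 but N^1 v_2 ≠ 0; then v_{j-1} := N · v_j for j = 2, …, 2.

Pick v_2 = (1, 0, 0, 0)ᵀ.
Then v_1 = N · v_2 = (-2, 4, 2, 0)ᵀ.

Sanity check: (A − (5)·I) v_1 = (0, 0, 0, 0)ᵀ = 0. ✓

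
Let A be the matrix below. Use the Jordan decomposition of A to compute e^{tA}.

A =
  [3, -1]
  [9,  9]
e^{tA} =
  [-3*t*exp(6*t) + exp(6*t), -t*exp(6*t)]
  [9*t*exp(6*t), 3*t*exp(6*t) + exp(6*t)]

Strategy: write A = P · J · P⁻¹ where J is a Jordan canonical form, so e^{tA} = P · e^{tJ} · P⁻¹, and e^{tJ} can be computed block-by-block.

A has Jordan form
J =
  [6, 1]
  [0, 6]
(up to reordering of blocks).

Per-block formulas:
  For a 2×2 Jordan block J_2(6): exp(t · J_2(6)) = e^(6t)·(I + t·N), where N is the 2×2 nilpotent shift.

After assembling e^{tJ} and conjugating by P, we get:

e^{tA} =
  [-3*t*exp(6*t) + exp(6*t), -t*exp(6*t)]
  [9*t*exp(6*t), 3*t*exp(6*t) + exp(6*t)]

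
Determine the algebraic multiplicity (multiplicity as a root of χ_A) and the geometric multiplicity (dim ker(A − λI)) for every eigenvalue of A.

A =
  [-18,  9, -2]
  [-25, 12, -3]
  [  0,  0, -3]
λ = -3: alg = 3, geom = 1

Step 1 — factor the characteristic polynomial to read off the algebraic multiplicities:
  χ_A(x) = (x + 3)^3

Step 2 — compute geometric multiplicities via the rank-nullity identity g(λ) = n − rank(A − λI):
  rank(A − (-3)·I) = 2, so dim ker(A − (-3)·I) = n − 2 = 1

Summary:
  λ = -3: algebraic multiplicity = 3, geometric multiplicity = 1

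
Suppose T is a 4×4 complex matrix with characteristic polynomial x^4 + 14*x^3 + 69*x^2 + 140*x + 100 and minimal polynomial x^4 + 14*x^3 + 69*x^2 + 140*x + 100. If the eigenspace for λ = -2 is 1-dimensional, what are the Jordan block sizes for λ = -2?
Block sizes for λ = -2: [2]

Step 1 — from the characteristic polynomial, algebraic multiplicity of λ = -2 is 2. From dim ker(T − (-2)·I) = 1, there are exactly 1 Jordan blocks for λ = -2.
Step 2 — from the minimal polynomial, the factor (x + 2)^2 tells us the largest block for λ = -2 has size 2.
Step 3 — with total size 2, 1 blocks, and largest block 2, the block sizes (in nonincreasing order) are [2].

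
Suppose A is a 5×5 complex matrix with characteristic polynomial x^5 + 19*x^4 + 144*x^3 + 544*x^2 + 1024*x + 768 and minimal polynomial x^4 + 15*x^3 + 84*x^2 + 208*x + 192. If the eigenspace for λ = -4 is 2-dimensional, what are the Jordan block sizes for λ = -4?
Block sizes for λ = -4: [3, 1]

Step 1 — from the characteristic polynomial, algebraic multiplicity of λ = -4 is 4. From dim ker(A − (-4)·I) = 2, there are exactly 2 Jordan blocks for λ = -4.
Step 2 — from the minimal polynomial, the factor (x + 4)^3 tells us the largest block for λ = -4 has size 3.
Step 3 — with total size 4, 2 blocks, and largest block 3, the block sizes (in nonincreasing order) are [3, 1].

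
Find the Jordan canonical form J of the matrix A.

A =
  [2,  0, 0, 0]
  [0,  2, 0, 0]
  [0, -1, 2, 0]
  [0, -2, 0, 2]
J_2(2) ⊕ J_1(2) ⊕ J_1(2)

The characteristic polynomial is
  det(x·I − A) = x^4 - 8*x^3 + 24*x^2 - 32*x + 16 = (x - 2)^4

Eigenvalues and multiplicities (the geometric multiplicity of λ is n − rank(A − λI), which equals the number of Jordan blocks for λ):
  λ = 2: algebraic multiplicity = 4, geometric multiplicity = 3

Determining the block sizes for each eigenvalue:
  λ = 2: 3 blocks summing to 4 forces exactly one block of size 2 and the rest size 1 → block sizes [2, 1, 1]

Assembling the blocks gives a Jordan form
J =
  [2, 1, 0, 0]
  [0, 2, 0, 0]
  [0, 0, 2, 0]
  [0, 0, 0, 2]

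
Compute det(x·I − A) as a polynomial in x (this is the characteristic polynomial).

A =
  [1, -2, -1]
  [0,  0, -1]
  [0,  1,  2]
x^3 - 3*x^2 + 3*x - 1

Expanding det(x·I − A) (e.g. by cofactor expansion or by noting that A is similar to its Jordan form J, which has the same characteristic polynomial as A) gives
  χ_A(x) = x^3 - 3*x^2 + 3*x - 1
which factors as (x - 1)^3. The eigenvalues (with algebraic multiplicities) are λ = 1 with multiplicity 3.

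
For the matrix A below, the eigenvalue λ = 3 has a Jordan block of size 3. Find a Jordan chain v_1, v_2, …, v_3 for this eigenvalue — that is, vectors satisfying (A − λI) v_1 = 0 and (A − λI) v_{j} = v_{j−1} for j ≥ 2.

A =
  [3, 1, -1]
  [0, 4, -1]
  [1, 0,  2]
A Jordan chain for λ = 3 of length 3:
v_1 = (-1, -1, -1)ᵀ
v_2 = (0, 0, 1)ᵀ
v_3 = (1, 0, 0)ᵀ

Let N = A − (3)·I. We want v_3 with N^3 v_3 = 0 but N^2 v_3 ≠ 0; then v_{j-1} := N · v_j for j = 3, …, 2.

Pick v_3 = (1, 0, 0)ᵀ.
Then v_2 = N · v_3 = (0, 0, 1)ᵀ.
Then v_1 = N · v_2 = (-1, -1, -1)ᵀ.

Sanity check: (A − (3)·I) v_1 = (0, 0, 0)ᵀ = 0. ✓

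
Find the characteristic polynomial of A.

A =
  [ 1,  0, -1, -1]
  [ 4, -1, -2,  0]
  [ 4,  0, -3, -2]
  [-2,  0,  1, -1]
x^4 + 4*x^3 + 6*x^2 + 4*x + 1

Expanding det(x·I − A) (e.g. by cofactor expansion or by noting that A is similar to its Jordan form J, which has the same characteristic polynomial as A) gives
  χ_A(x) = x^4 + 4*x^3 + 6*x^2 + 4*x + 1
which factors as (x + 1)^4. The eigenvalues (with algebraic multiplicities) are λ = -1 with multiplicity 4.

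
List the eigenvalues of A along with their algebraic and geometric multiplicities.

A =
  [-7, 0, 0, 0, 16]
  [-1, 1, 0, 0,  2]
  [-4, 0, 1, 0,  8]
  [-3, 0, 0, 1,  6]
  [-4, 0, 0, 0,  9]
λ = 1: alg = 5, geom = 4

Step 1 — factor the characteristic polynomial to read off the algebraic multiplicities:
  χ_A(x) = (x - 1)^5

Step 2 — compute geometric multiplicities via the rank-nullity identity g(λ) = n − rank(A − λI):
  rank(A − (1)·I) = 1, so dim ker(A − (1)·I) = n − 1 = 4

Summary:
  λ = 1: algebraic multiplicity = 5, geometric multiplicity = 4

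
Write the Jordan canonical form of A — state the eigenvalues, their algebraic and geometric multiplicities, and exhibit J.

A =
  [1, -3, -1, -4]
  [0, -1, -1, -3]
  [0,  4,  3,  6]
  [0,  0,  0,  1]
J_3(1) ⊕ J_1(1)

The characteristic polynomial is
  det(x·I − A) = x^4 - 4*x^3 + 6*x^2 - 4*x + 1 = (x - 1)^4

Eigenvalues and multiplicities (the geometric multiplicity of λ is n − rank(A − λI), which equals the number of Jordan blocks for λ):
  λ = 1: algebraic multiplicity = 4, geometric multiplicity = 2

Determining the block sizes for each eigenvalue:
  λ = 1: with am = 4 and gm = 2, the partition is not yet determined (e.g. several partitions of 4 into 2 parts exist). Let N = A − (1)·I. Computing rank(N^1) = 2, rank(N^2) = 1, rank(N^3) = 0; the number of blocks of size ≥ j is rank(N^{j−1}) − rank(N^j), giving [2, 1, 1]. So we have 1 block(s) of size 3, 1 block(s) of size 1 → block sizes [3, 1]

Assembling the blocks gives a Jordan form
J =
  [1, 1, 0, 0]
  [0, 1, 1, 0]
  [0, 0, 1, 0]
  [0, 0, 0, 1]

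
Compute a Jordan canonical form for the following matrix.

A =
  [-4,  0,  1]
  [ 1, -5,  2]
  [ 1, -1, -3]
J_3(-4)

The characteristic polynomial is
  det(x·I − A) = x^3 + 12*x^2 + 48*x + 64 = (x + 4)^3

Eigenvalues and multiplicities (the geometric multiplicity of λ is n − rank(A − λI), which equals the number of Jordan blocks for λ):
  λ = -4: algebraic multiplicity = 3, geometric multiplicity = 1

Determining the block sizes for each eigenvalue:
  λ = -4: one block (gm = 1), so the single block has size am = 3 → block sizes [3]

Assembling the blocks gives a Jordan form
J =
  [-4,  1,  0]
  [ 0, -4,  1]
  [ 0,  0, -4]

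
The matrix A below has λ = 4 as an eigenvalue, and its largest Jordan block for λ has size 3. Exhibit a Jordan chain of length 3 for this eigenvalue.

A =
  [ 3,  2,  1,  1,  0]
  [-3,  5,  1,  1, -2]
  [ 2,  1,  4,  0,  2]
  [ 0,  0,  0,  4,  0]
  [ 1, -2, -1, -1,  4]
A Jordan chain for λ = 4 of length 3:
v_1 = (-3, 0, -3, 0, 3)ᵀ
v_2 = (-1, -3, 2, 0, 1)ᵀ
v_3 = (1, 0, 0, 0, 0)ᵀ

Let N = A − (4)·I. We want v_3 with N^3 v_3 = 0 but N^2 v_3 ≠ 0; then v_{j-1} := N · v_j for j = 3, …, 2.

Pick v_3 = (1, 0, 0, 0, 0)ᵀ.
Then v_2 = N · v_3 = (-1, -3, 2, 0, 1)ᵀ.
Then v_1 = N · v_2 = (-3, 0, -3, 0, 3)ᵀ.

Sanity check: (A − (4)·I) v_1 = (0, 0, 0, 0, 0)ᵀ = 0. ✓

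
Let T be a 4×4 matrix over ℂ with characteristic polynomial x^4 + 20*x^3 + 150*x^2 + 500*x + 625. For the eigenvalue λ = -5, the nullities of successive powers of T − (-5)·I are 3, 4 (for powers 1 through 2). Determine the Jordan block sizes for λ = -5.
Block sizes for λ = -5: [2, 1, 1]

From the dimensions of kernels of powers, the number of Jordan blocks of size at least j is d_j − d_{j−1} where d_j = dim ker(N^j) (with d_0 = 0). Computing the differences gives [3, 1].
The number of blocks of size exactly k is (#blocks of size ≥ k) − (#blocks of size ≥ k + 1), so the partition is: 2 block(s) of size 1, 1 block(s) of size 2.
In nonincreasing order the block sizes are [2, 1, 1].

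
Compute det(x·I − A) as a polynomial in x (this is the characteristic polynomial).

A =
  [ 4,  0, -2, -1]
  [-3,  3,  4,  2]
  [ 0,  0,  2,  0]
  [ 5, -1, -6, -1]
x^4 - 8*x^3 + 24*x^2 - 32*x + 16

Expanding det(x·I − A) (e.g. by cofactor expansion or by noting that A is similar to its Jordan form J, which has the same characteristic polynomial as A) gives
  χ_A(x) = x^4 - 8*x^3 + 24*x^2 - 32*x + 16
which factors as (x - 2)^4. The eigenvalues (with algebraic multiplicities) are λ = 2 with multiplicity 4.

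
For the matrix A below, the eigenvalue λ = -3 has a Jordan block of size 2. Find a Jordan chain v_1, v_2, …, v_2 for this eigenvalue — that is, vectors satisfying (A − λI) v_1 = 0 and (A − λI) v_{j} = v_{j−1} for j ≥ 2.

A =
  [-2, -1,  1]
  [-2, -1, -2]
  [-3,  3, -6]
A Jordan chain for λ = -3 of length 2:
v_1 = (1, -2, -3)ᵀ
v_2 = (1, 0, 0)ᵀ

Let N = A − (-3)·I. We want v_2 with N^2 v_2 = 0 but N^1 v_2 ≠ 0; then v_{j-1} := N · v_j for j = 2, …, 2.

Pick v_2 = (1, 0, 0)ᵀ.
Then v_1 = N · v_2 = (1, -2, -3)ᵀ.

Sanity check: (A − (-3)·I) v_1 = (0, 0, 0)ᵀ = 0. ✓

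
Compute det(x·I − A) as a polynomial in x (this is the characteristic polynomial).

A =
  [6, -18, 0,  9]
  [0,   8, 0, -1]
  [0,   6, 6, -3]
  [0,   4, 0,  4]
x^4 - 24*x^3 + 216*x^2 - 864*x + 1296

Expanding det(x·I − A) (e.g. by cofactor expansion or by noting that A is similar to its Jordan form J, which has the same characteristic polynomial as A) gives
  χ_A(x) = x^4 - 24*x^3 + 216*x^2 - 864*x + 1296
which factors as (x - 6)^4. The eigenvalues (with algebraic multiplicities) are λ = 6 with multiplicity 4.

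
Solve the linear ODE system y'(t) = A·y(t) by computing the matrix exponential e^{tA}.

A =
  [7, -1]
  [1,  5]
e^{tA} =
  [t*exp(6*t) + exp(6*t), -t*exp(6*t)]
  [t*exp(6*t), -t*exp(6*t) + exp(6*t)]

Strategy: write A = P · J · P⁻¹ where J is a Jordan canonical form, so e^{tA} = P · e^{tJ} · P⁻¹, and e^{tJ} can be computed block-by-block.

A has Jordan form
J =
  [6, 1]
  [0, 6]
(up to reordering of blocks).

Per-block formulas:
  For a 2×2 Jordan block J_2(6): exp(t · J_2(6)) = e^(6t)·(I + t·N), where N is the 2×2 nilpotent shift.

After assembling e^{tJ} and conjugating by P, we get:

e^{tA} =
  [t*exp(6*t) + exp(6*t), -t*exp(6*t)]
  [t*exp(6*t), -t*exp(6*t) + exp(6*t)]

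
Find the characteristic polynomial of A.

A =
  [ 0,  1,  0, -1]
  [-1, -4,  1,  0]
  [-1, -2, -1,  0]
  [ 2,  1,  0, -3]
x^4 + 8*x^3 + 24*x^2 + 32*x + 16

Expanding det(x·I − A) (e.g. by cofactor expansion or by noting that A is similar to its Jordan form J, which has the same characteristic polynomial as A) gives
  χ_A(x) = x^4 + 8*x^3 + 24*x^2 + 32*x + 16
which factors as (x + 2)^4. The eigenvalues (with algebraic multiplicities) are λ = -2 with multiplicity 4.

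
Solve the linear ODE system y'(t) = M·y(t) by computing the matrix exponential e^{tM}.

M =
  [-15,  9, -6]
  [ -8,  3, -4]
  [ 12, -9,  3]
e^{tM} =
  [-12*t*exp(-3*t) + exp(-3*t), 9*t*exp(-3*t), -6*t*exp(-3*t)]
  [-8*t*exp(-3*t), 6*t*exp(-3*t) + exp(-3*t), -4*t*exp(-3*t)]
  [12*t*exp(-3*t), -9*t*exp(-3*t), 6*t*exp(-3*t) + exp(-3*t)]

Strategy: write M = P · J · P⁻¹ where J is a Jordan canonical form, so e^{tM} = P · e^{tJ} · P⁻¹, and e^{tJ} can be computed block-by-block.

M has Jordan form
J =
  [-3,  1,  0]
  [ 0, -3,  0]
  [ 0,  0, -3]
(up to reordering of blocks).

Per-block formulas:
  For a 2×2 Jordan block J_2(-3): exp(t · J_2(-3)) = e^(-3t)·(I + t·N), where N is the 2×2 nilpotent shift.
  For a 1×1 block at λ = -3: exp(t · [-3]) = [e^(-3t)].

After assembling e^{tJ} and conjugating by P, we get:

e^{tM} =
  [-12*t*exp(-3*t) + exp(-3*t), 9*t*exp(-3*t), -6*t*exp(-3*t)]
  [-8*t*exp(-3*t), 6*t*exp(-3*t) + exp(-3*t), -4*t*exp(-3*t)]
  [12*t*exp(-3*t), -9*t*exp(-3*t), 6*t*exp(-3*t) + exp(-3*t)]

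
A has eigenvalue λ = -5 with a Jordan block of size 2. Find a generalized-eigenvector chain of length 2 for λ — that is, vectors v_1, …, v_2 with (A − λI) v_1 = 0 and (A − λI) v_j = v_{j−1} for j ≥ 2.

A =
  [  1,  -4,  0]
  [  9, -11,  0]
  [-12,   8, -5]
A Jordan chain for λ = -5 of length 2:
v_1 = (6, 9, -12)ᵀ
v_2 = (1, 0, 0)ᵀ

Let N = A − (-5)·I. We want v_2 with N^2 v_2 = 0 but N^1 v_2 ≠ 0; then v_{j-1} := N · v_j for j = 2, …, 2.

Pick v_2 = (1, 0, 0)ᵀ.
Then v_1 = N · v_2 = (6, 9, -12)ᵀ.

Sanity check: (A − (-5)·I) v_1 = (0, 0, 0)ᵀ = 0. ✓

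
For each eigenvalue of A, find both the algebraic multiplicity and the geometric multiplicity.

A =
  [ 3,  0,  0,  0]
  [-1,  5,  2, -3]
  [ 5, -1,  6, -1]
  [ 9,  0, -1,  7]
λ = 3: alg = 1, geom = 1; λ = 6: alg = 3, geom = 1

Step 1 — factor the characteristic polynomial to read off the algebraic multiplicities:
  χ_A(x) = (x - 6)^3*(x - 3)

Step 2 — compute geometric multiplicities via the rank-nullity identity g(λ) = n − rank(A − λI):
  rank(A − (3)·I) = 3, so dim ker(A − (3)·I) = n − 3 = 1
  rank(A − (6)·I) = 3, so dim ker(A − (6)·I) = n − 3 = 1

Summary:
  λ = 3: algebraic multiplicity = 1, geometric multiplicity = 1
  λ = 6: algebraic multiplicity = 3, geometric multiplicity = 1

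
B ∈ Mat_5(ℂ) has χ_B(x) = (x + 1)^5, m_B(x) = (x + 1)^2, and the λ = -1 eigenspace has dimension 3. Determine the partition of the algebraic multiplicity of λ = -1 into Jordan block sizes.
Block sizes for λ = -1: [2, 2, 1]

Step 1 — from the characteristic polynomial, algebraic multiplicity of λ = -1 is 5. From dim ker(B − (-1)·I) = 3, there are exactly 3 Jordan blocks for λ = -1.
Step 2 — from the minimal polynomial, the factor (x + 1)^2 tells us the largest block for λ = -1 has size 2.
Step 3 — with total size 5, 3 blocks, and largest block 2, the block sizes (in nonincreasing order) are [2, 2, 1].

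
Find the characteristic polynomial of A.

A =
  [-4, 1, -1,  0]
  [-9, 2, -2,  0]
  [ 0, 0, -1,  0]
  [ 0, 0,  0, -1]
x^4 + 4*x^3 + 6*x^2 + 4*x + 1

Expanding det(x·I − A) (e.g. by cofactor expansion or by noting that A is similar to its Jordan form J, which has the same characteristic polynomial as A) gives
  χ_A(x) = x^4 + 4*x^3 + 6*x^2 + 4*x + 1
which factors as (x + 1)^4. The eigenvalues (with algebraic multiplicities) are λ = -1 with multiplicity 4.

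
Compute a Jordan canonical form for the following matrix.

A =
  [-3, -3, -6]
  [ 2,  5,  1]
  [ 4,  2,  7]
J_3(3)

The characteristic polynomial is
  det(x·I − A) = x^3 - 9*x^2 + 27*x - 27 = (x - 3)^3

Eigenvalues and multiplicities (the geometric multiplicity of λ is n − rank(A − λI), which equals the number of Jordan blocks for λ):
  λ = 3: algebraic multiplicity = 3, geometric multiplicity = 1

Determining the block sizes for each eigenvalue:
  λ = 3: one block (gm = 1), so the single block has size am = 3 → block sizes [3]

Assembling the blocks gives a Jordan form
J =
  [3, 1, 0]
  [0, 3, 1]
  [0, 0, 3]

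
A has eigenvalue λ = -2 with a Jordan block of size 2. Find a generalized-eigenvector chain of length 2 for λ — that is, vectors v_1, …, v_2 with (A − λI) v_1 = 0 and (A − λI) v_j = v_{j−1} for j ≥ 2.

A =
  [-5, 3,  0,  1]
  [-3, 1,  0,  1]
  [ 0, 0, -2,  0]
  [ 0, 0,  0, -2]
A Jordan chain for λ = -2 of length 2:
v_1 = (-3, -3, 0, 0)ᵀ
v_2 = (1, 0, 0, 0)ᵀ

Let N = A − (-2)·I. We want v_2 with N^2 v_2 = 0 but N^1 v_2 ≠ 0; then v_{j-1} := N · v_j for j = 2, …, 2.

Pick v_2 = (1, 0, 0, 0)ᵀ.
Then v_1 = N · v_2 = (-3, -3, 0, 0)ᵀ.

Sanity check: (A − (-2)·I) v_1 = (0, 0, 0, 0)ᵀ = 0. ✓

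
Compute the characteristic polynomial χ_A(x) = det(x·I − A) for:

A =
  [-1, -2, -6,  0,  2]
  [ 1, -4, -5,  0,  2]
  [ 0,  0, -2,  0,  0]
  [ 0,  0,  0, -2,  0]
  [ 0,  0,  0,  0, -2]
x^5 + 11*x^4 + 48*x^3 + 104*x^2 + 112*x + 48

Expanding det(x·I − A) (e.g. by cofactor expansion or by noting that A is similar to its Jordan form J, which has the same characteristic polynomial as A) gives
  χ_A(x) = x^5 + 11*x^4 + 48*x^3 + 104*x^2 + 112*x + 48
which factors as (x + 2)^4*(x + 3). The eigenvalues (with algebraic multiplicities) are λ = -3 with multiplicity 1, λ = -2 with multiplicity 4.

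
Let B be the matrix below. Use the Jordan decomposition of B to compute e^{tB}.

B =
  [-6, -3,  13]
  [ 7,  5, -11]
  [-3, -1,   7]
e^{tB} =
  [2*t^2*exp(2*t) - 8*t*exp(2*t) + exp(2*t), t^2*exp(2*t) - 3*t*exp(2*t), -3*t^2*exp(2*t) + 13*t*exp(2*t)]
  [-t^2*exp(2*t) + 7*t*exp(2*t), -t^2*exp(2*t)/2 + 3*t*exp(2*t) + exp(2*t), 3*t^2*exp(2*t)/2 - 11*t*exp(2*t)]
  [t^2*exp(2*t) - 3*t*exp(2*t), t^2*exp(2*t)/2 - t*exp(2*t), -3*t^2*exp(2*t)/2 + 5*t*exp(2*t) + exp(2*t)]

Strategy: write B = P · J · P⁻¹ where J is a Jordan canonical form, so e^{tB} = P · e^{tJ} · P⁻¹, and e^{tJ} can be computed block-by-block.

B has Jordan form
J =
  [2, 1, 0]
  [0, 2, 1]
  [0, 0, 2]
(up to reordering of blocks).

Per-block formulas:
  For a 3×3 Jordan block J_3(2): exp(t · J_3(2)) = e^(2t)·(I + t·N + (t^2/2)·N^2), where N is the 3×3 nilpotent shift.

After assembling e^{tJ} and conjugating by P, we get:

e^{tB} =
  [2*t^2*exp(2*t) - 8*t*exp(2*t) + exp(2*t), t^2*exp(2*t) - 3*t*exp(2*t), -3*t^2*exp(2*t) + 13*t*exp(2*t)]
  [-t^2*exp(2*t) + 7*t*exp(2*t), -t^2*exp(2*t)/2 + 3*t*exp(2*t) + exp(2*t), 3*t^2*exp(2*t)/2 - 11*t*exp(2*t)]
  [t^2*exp(2*t) - 3*t*exp(2*t), t^2*exp(2*t)/2 - t*exp(2*t), -3*t^2*exp(2*t)/2 + 5*t*exp(2*t) + exp(2*t)]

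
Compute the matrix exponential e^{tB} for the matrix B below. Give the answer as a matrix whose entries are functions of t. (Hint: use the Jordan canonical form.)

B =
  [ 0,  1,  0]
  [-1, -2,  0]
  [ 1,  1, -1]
e^{tB} =
  [t*exp(-t) + exp(-t), t*exp(-t), 0]
  [-t*exp(-t), -t*exp(-t) + exp(-t), 0]
  [t*exp(-t), t*exp(-t), exp(-t)]

Strategy: write B = P · J · P⁻¹ where J is a Jordan canonical form, so e^{tB} = P · e^{tJ} · P⁻¹, and e^{tJ} can be computed block-by-block.

B has Jordan form
J =
  [-1,  1,  0]
  [ 0, -1,  0]
  [ 0,  0, -1]
(up to reordering of blocks).

Per-block formulas:
  For a 2×2 Jordan block J_2(-1): exp(t · J_2(-1)) = e^(-1t)·(I + t·N), where N is the 2×2 nilpotent shift.
  For a 1×1 block at λ = -1: exp(t · [-1]) = [e^(-1t)].

After assembling e^{tJ} and conjugating by P, we get:

e^{tB} =
  [t*exp(-t) + exp(-t), t*exp(-t), 0]
  [-t*exp(-t), -t*exp(-t) + exp(-t), 0]
  [t*exp(-t), t*exp(-t), exp(-t)]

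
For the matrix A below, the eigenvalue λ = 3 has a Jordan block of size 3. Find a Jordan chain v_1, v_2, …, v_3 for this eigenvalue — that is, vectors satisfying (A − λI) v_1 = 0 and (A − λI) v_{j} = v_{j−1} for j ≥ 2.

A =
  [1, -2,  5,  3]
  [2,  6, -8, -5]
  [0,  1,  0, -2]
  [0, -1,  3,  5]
A Jordan chain for λ = 3 of length 3:
v_1 = (0, 2, 2, -2)ᵀ
v_2 = (-2, 2, 0, 0)ᵀ
v_3 = (1, 0, 0, 0)ᵀ

Let N = A − (3)·I. We want v_3 with N^3 v_3 = 0 but N^2 v_3 ≠ 0; then v_{j-1} := N · v_j for j = 3, …, 2.

Pick v_3 = (1, 0, 0, 0)ᵀ.
Then v_2 = N · v_3 = (-2, 2, 0, 0)ᵀ.
Then v_1 = N · v_2 = (0, 2, 2, -2)ᵀ.

Sanity check: (A − (3)·I) v_1 = (0, 0, 0, 0)ᵀ = 0. ✓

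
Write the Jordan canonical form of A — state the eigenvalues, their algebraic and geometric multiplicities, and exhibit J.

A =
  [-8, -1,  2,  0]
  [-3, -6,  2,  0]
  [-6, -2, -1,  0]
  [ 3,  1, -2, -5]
J_2(-5) ⊕ J_1(-5) ⊕ J_1(-5)

The characteristic polynomial is
  det(x·I − A) = x^4 + 20*x^3 + 150*x^2 + 500*x + 625 = (x + 5)^4

Eigenvalues and multiplicities (the geometric multiplicity of λ is n − rank(A − λI), which equals the number of Jordan blocks for λ):
  λ = -5: algebraic multiplicity = 4, geometric multiplicity = 3

Determining the block sizes for each eigenvalue:
  λ = -5: 3 blocks summing to 4 forces exactly one block of size 2 and the rest size 1 → block sizes [2, 1, 1]

Assembling the blocks gives a Jordan form
J =
  [-5,  1,  0,  0]
  [ 0, -5,  0,  0]
  [ 0,  0, -5,  0]
  [ 0,  0,  0, -5]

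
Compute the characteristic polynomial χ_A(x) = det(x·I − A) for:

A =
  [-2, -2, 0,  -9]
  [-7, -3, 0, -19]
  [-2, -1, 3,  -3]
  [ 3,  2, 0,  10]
x^4 - 8*x^3 + 22*x^2 - 24*x + 9

Expanding det(x·I − A) (e.g. by cofactor expansion or by noting that A is similar to its Jordan form J, which has the same characteristic polynomial as A) gives
  χ_A(x) = x^4 - 8*x^3 + 22*x^2 - 24*x + 9
which factors as (x - 3)^2*(x - 1)^2. The eigenvalues (with algebraic multiplicities) are λ = 1 with multiplicity 2, λ = 3 with multiplicity 2.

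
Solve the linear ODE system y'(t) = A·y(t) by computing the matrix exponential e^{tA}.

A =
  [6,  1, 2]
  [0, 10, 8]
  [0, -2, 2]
e^{tA} =
  [exp(6*t), t*exp(6*t), 2*t*exp(6*t)]
  [0, 4*t*exp(6*t) + exp(6*t), 8*t*exp(6*t)]
  [0, -2*t*exp(6*t), -4*t*exp(6*t) + exp(6*t)]

Strategy: write A = P · J · P⁻¹ where J is a Jordan canonical form, so e^{tA} = P · e^{tJ} · P⁻¹, and e^{tJ} can be computed block-by-block.

A has Jordan form
J =
  [6, 1, 0]
  [0, 6, 0]
  [0, 0, 6]
(up to reordering of blocks).

Per-block formulas:
  For a 1×1 block at λ = 6: exp(t · [6]) = [e^(6t)].
  For a 2×2 Jordan block J_2(6): exp(t · J_2(6)) = e^(6t)·(I + t·N), where N is the 2×2 nilpotent shift.

After assembling e^{tJ} and conjugating by P, we get:

e^{tA} =
  [exp(6*t), t*exp(6*t), 2*t*exp(6*t)]
  [0, 4*t*exp(6*t) + exp(6*t), 8*t*exp(6*t)]
  [0, -2*t*exp(6*t), -4*t*exp(6*t) + exp(6*t)]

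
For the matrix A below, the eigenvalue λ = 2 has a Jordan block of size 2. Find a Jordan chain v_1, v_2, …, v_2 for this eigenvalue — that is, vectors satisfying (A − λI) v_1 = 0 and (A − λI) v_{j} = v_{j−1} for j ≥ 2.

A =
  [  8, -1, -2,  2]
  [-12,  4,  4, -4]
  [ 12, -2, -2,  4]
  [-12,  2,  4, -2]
A Jordan chain for λ = 2 of length 2:
v_1 = (6, -12, 12, -12)ᵀ
v_2 = (1, 0, 0, 0)ᵀ

Let N = A − (2)·I. We want v_2 with N^2 v_2 = 0 but N^1 v_2 ≠ 0; then v_{j-1} := N · v_j for j = 2, …, 2.

Pick v_2 = (1, 0, 0, 0)ᵀ.
Then v_1 = N · v_2 = (6, -12, 12, -12)ᵀ.

Sanity check: (A − (2)·I) v_1 = (0, 0, 0, 0)ᵀ = 0. ✓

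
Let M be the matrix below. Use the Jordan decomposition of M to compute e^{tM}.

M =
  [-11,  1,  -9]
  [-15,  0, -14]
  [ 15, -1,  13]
e^{tM} =
  [-2*exp(4*t) + 3*exp(-t), t*exp(-t), t*exp(-t) - 2*exp(4*t) + 2*exp(-t)]
  [-3*exp(4*t) + 3*exp(-t), t*exp(-t) + exp(-t), t*exp(-t) - 3*exp(4*t) + 3*exp(-t)]
  [3*exp(4*t) - 3*exp(-t), -t*exp(-t), -t*exp(-t) + 3*exp(4*t) - 2*exp(-t)]

Strategy: write M = P · J · P⁻¹ where J is a Jordan canonical form, so e^{tM} = P · e^{tJ} · P⁻¹, and e^{tJ} can be computed block-by-block.

M has Jordan form
J =
  [-1,  1, 0]
  [ 0, -1, 0]
  [ 0,  0, 4]
(up to reordering of blocks).

Per-block formulas:
  For a 2×2 Jordan block J_2(-1): exp(t · J_2(-1)) = e^(-1t)·(I + t·N), where N is the 2×2 nilpotent shift.
  For a 1×1 block at λ = 4: exp(t · [4]) = [e^(4t)].

After assembling e^{tJ} and conjugating by P, we get:

e^{tM} =
  [-2*exp(4*t) + 3*exp(-t), t*exp(-t), t*exp(-t) - 2*exp(4*t) + 2*exp(-t)]
  [-3*exp(4*t) + 3*exp(-t), t*exp(-t) + exp(-t), t*exp(-t) - 3*exp(4*t) + 3*exp(-t)]
  [3*exp(4*t) - 3*exp(-t), -t*exp(-t), -t*exp(-t) + 3*exp(4*t) - 2*exp(-t)]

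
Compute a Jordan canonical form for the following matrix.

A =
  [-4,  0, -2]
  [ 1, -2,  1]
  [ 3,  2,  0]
J_3(-2)

The characteristic polynomial is
  det(x·I − A) = x^3 + 6*x^2 + 12*x + 8 = (x + 2)^3

Eigenvalues and multiplicities (the geometric multiplicity of λ is n − rank(A − λI), which equals the number of Jordan blocks for λ):
  λ = -2: algebraic multiplicity = 3, geometric multiplicity = 1

Determining the block sizes for each eigenvalue:
  λ = -2: one block (gm = 1), so the single block has size am = 3 → block sizes [3]

Assembling the blocks gives a Jordan form
J =
  [-2,  1,  0]
  [ 0, -2,  1]
  [ 0,  0, -2]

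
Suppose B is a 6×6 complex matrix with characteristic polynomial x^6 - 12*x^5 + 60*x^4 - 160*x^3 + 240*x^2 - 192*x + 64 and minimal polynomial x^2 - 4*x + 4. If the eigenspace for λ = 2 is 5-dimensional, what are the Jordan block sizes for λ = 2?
Block sizes for λ = 2: [2, 1, 1, 1, 1]

Step 1 — from the characteristic polynomial, algebraic multiplicity of λ = 2 is 6. From dim ker(B − (2)·I) = 5, there are exactly 5 Jordan blocks for λ = 2.
Step 2 — from the minimal polynomial, the factor (x − 2)^2 tells us the largest block for λ = 2 has size 2.
Step 3 — with total size 6, 5 blocks, and largest block 2, the block sizes (in nonincreasing order) are [2, 1, 1, 1, 1].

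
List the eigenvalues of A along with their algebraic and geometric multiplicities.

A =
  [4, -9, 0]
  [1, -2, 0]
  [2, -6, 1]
λ = 1: alg = 3, geom = 2

Step 1 — factor the characteristic polynomial to read off the algebraic multiplicities:
  χ_A(x) = (x - 1)^3

Step 2 — compute geometric multiplicities via the rank-nullity identity g(λ) = n − rank(A − λI):
  rank(A − (1)·I) = 1, so dim ker(A − (1)·I) = n − 1 = 2

Summary:
  λ = 1: algebraic multiplicity = 3, geometric multiplicity = 2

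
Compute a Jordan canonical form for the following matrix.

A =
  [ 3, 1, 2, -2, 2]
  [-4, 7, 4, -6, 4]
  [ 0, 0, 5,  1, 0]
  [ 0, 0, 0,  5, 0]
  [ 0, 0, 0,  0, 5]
J_2(5) ⊕ J_2(5) ⊕ J_1(5)

The characteristic polynomial is
  det(x·I − A) = x^5 - 25*x^4 + 250*x^3 - 1250*x^2 + 3125*x - 3125 = (x - 5)^5

Eigenvalues and multiplicities (the geometric multiplicity of λ is n − rank(A − λI), which equals the number of Jordan blocks for λ):
  λ = 5: algebraic multiplicity = 5, geometric multiplicity = 3

Determining the block sizes for each eigenvalue:
  λ = 5: with am = 5 and gm = 3, the partition is not yet determined (e.g. several partitions of 5 into 3 parts exist). Let N = A − (5)·I. Computing rank(N^1) = 2, rank(N^2) = 0; the number of blocks of size ≥ j is rank(N^{j−1}) − rank(N^j), giving [3, 2]. So we have 2 block(s) of size 2, 1 block(s) of size 1 → block sizes [2, 2, 1]

Assembling the blocks gives a Jordan form
J =
  [5, 1, 0, 0, 0]
  [0, 5, 0, 0, 0]
  [0, 0, 5, 1, 0]
  [0, 0, 0, 5, 0]
  [0, 0, 0, 0, 5]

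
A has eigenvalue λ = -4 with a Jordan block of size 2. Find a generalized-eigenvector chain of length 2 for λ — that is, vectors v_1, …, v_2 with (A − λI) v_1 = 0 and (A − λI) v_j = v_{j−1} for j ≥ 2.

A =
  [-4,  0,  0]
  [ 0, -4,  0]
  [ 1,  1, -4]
A Jordan chain for λ = -4 of length 2:
v_1 = (0, 0, 1)ᵀ
v_2 = (1, 0, 0)ᵀ

Let N = A − (-4)·I. We want v_2 with N^2 v_2 = 0 but N^1 v_2 ≠ 0; then v_{j-1} := N · v_j for j = 2, …, 2.

Pick v_2 = (1, 0, 0)ᵀ.
Then v_1 = N · v_2 = (0, 0, 1)ᵀ.

Sanity check: (A − (-4)·I) v_1 = (0, 0, 0)ᵀ = 0. ✓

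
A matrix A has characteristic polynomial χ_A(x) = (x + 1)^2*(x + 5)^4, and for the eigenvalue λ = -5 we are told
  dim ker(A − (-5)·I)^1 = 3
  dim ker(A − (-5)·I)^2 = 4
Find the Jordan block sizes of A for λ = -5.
Block sizes for λ = -5: [2, 1, 1]

From the dimensions of kernels of powers, the number of Jordan blocks of size at least j is d_j − d_{j−1} where d_j = dim ker(N^j) (with d_0 = 0). Computing the differences gives [3, 1].
The number of blocks of size exactly k is (#blocks of size ≥ k) − (#blocks of size ≥ k + 1), so the partition is: 2 block(s) of size 1, 1 block(s) of size 2.
In nonincreasing order the block sizes are [2, 1, 1].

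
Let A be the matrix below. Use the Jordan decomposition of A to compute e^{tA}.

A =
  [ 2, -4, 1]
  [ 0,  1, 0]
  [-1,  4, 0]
e^{tA} =
  [t*exp(t) + exp(t), -4*t*exp(t), t*exp(t)]
  [0, exp(t), 0]
  [-t*exp(t), 4*t*exp(t), -t*exp(t) + exp(t)]

Strategy: write A = P · J · P⁻¹ where J is a Jordan canonical form, so e^{tA} = P · e^{tJ} · P⁻¹, and e^{tJ} can be computed block-by-block.

A has Jordan form
J =
  [1, 1, 0]
  [0, 1, 0]
  [0, 0, 1]
(up to reordering of blocks).

Per-block formulas:
  For a 2×2 Jordan block J_2(1): exp(t · J_2(1)) = e^(1t)·(I + t·N), where N is the 2×2 nilpotent shift.
  For a 1×1 block at λ = 1: exp(t · [1]) = [e^(1t)].

After assembling e^{tJ} and conjugating by P, we get:

e^{tA} =
  [t*exp(t) + exp(t), -4*t*exp(t), t*exp(t)]
  [0, exp(t), 0]
  [-t*exp(t), 4*t*exp(t), -t*exp(t) + exp(t)]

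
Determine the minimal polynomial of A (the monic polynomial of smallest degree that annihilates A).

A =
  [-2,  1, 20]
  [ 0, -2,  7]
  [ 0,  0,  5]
x^3 - x^2 - 16*x - 20

The characteristic polynomial is χ_A(x) = (x - 5)*(x + 2)^2, so the eigenvalues are known. The minimal polynomial is
  m_A(x) = Π_λ (x − λ)^{k_λ}
where k_λ is the size of the *largest* Jordan block for λ (equivalently, the smallest k with (A − λI)^k v = 0 for every generalised eigenvector v of λ).

  λ = -2: largest Jordan block has size 2, contributing (x + 2)^2
  λ = 5: largest Jordan block has size 1, contributing (x − 5)

So m_A(x) = (x - 5)*(x + 2)^2 = x^3 - x^2 - 16*x - 20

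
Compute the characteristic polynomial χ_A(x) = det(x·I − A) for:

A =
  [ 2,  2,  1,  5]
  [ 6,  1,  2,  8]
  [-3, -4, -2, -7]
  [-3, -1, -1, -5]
x^4 + 4*x^3 + 6*x^2 + 4*x + 1

Expanding det(x·I − A) (e.g. by cofactor expansion or by noting that A is similar to its Jordan form J, which has the same characteristic polynomial as A) gives
  χ_A(x) = x^4 + 4*x^3 + 6*x^2 + 4*x + 1
which factors as (x + 1)^4. The eigenvalues (with algebraic multiplicities) are λ = -1 with multiplicity 4.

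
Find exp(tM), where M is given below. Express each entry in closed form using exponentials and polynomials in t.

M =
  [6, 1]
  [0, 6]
e^{tM} =
  [exp(6*t), t*exp(6*t)]
  [0, exp(6*t)]

Strategy: write M = P · J · P⁻¹ where J is a Jordan canonical form, so e^{tM} = P · e^{tJ} · P⁻¹, and e^{tJ} can be computed block-by-block.

M has Jordan form
J =
  [6, 1]
  [0, 6]
(up to reordering of blocks).

Per-block formulas:
  For a 2×2 Jordan block J_2(6): exp(t · J_2(6)) = e^(6t)·(I + t·N), where N is the 2×2 nilpotent shift.

After assembling e^{tJ} and conjugating by P, we get:

e^{tM} =
  [exp(6*t), t*exp(6*t)]
  [0, exp(6*t)]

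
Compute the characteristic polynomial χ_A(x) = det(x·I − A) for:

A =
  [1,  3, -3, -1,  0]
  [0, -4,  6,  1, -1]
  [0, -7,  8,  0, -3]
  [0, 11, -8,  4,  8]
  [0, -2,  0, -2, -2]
x^5 - 7*x^4 + 19*x^3 - 25*x^2 + 16*x - 4

Expanding det(x·I − A) (e.g. by cofactor expansion or by noting that A is similar to its Jordan form J, which has the same characteristic polynomial as A) gives
  χ_A(x) = x^5 - 7*x^4 + 19*x^3 - 25*x^2 + 16*x - 4
which factors as (x - 2)^2*(x - 1)^3. The eigenvalues (with algebraic multiplicities) are λ = 1 with multiplicity 3, λ = 2 with multiplicity 2.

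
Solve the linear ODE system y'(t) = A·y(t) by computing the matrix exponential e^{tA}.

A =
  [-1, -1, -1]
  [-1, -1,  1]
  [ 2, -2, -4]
e^{tA} =
  [t*exp(-2*t) + exp(-2*t), -t*exp(-2*t), -t*exp(-2*t)]
  [-t*exp(-2*t), t*exp(-2*t) + exp(-2*t), t*exp(-2*t)]
  [2*t*exp(-2*t), -2*t*exp(-2*t), -2*t*exp(-2*t) + exp(-2*t)]

Strategy: write A = P · J · P⁻¹ where J is a Jordan canonical form, so e^{tA} = P · e^{tJ} · P⁻¹, and e^{tJ} can be computed block-by-block.

A has Jordan form
J =
  [-2,  1,  0]
  [ 0, -2,  0]
  [ 0,  0, -2]
(up to reordering of blocks).

Per-block formulas:
  For a 1×1 block at λ = -2: exp(t · [-2]) = [e^(-2t)].
  For a 2×2 Jordan block J_2(-2): exp(t · J_2(-2)) = e^(-2t)·(I + t·N), where N is the 2×2 nilpotent shift.

After assembling e^{tJ} and conjugating by P, we get:

e^{tA} =
  [t*exp(-2*t) + exp(-2*t), -t*exp(-2*t), -t*exp(-2*t)]
  [-t*exp(-2*t), t*exp(-2*t) + exp(-2*t), t*exp(-2*t)]
  [2*t*exp(-2*t), -2*t*exp(-2*t), -2*t*exp(-2*t) + exp(-2*t)]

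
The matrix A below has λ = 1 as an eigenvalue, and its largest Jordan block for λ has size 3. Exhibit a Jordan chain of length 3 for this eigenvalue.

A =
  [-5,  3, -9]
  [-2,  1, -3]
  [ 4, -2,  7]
A Jordan chain for λ = 1 of length 3:
v_1 = (-6, 0, 4)ᵀ
v_2 = (-6, -2, 4)ᵀ
v_3 = (1, 0, 0)ᵀ

Let N = A − (1)·I. We want v_3 with N^3 v_3 = 0 but N^2 v_3 ≠ 0; then v_{j-1} := N · v_j for j = 3, …, 2.

Pick v_3 = (1, 0, 0)ᵀ.
Then v_2 = N · v_3 = (-6, -2, 4)ᵀ.
Then v_1 = N · v_2 = (-6, 0, 4)ᵀ.

Sanity check: (A − (1)·I) v_1 = (0, 0, 0)ᵀ = 0. ✓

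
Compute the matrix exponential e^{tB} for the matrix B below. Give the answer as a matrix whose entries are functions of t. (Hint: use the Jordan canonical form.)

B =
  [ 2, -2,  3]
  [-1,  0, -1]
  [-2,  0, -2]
e^{tB} =
  [2*t + 1, -2*t^2 - 2*t, t^2 + 3*t]
  [-t, t^2 + 1, -t^2/2 - t]
  [-2*t, 2*t^2, -t^2 - 2*t + 1]

Strategy: write B = P · J · P⁻¹ where J is a Jordan canonical form, so e^{tB} = P · e^{tJ} · P⁻¹, and e^{tJ} can be computed block-by-block.

B has Jordan form
J =
  [0, 1, 0]
  [0, 0, 1]
  [0, 0, 0]
(up to reordering of blocks).

Per-block formulas:
  For a 3×3 Jordan block J_3(0): exp(t · J_3(0)) = e^(0t)·(I + t·N + (t^2/2)·N^2), where N is the 3×3 nilpotent shift.

After assembling e^{tJ} and conjugating by P, we get:

e^{tB} =
  [2*t + 1, -2*t^2 - 2*t, t^2 + 3*t]
  [-t, t^2 + 1, -t^2/2 - t]
  [-2*t, 2*t^2, -t^2 - 2*t + 1]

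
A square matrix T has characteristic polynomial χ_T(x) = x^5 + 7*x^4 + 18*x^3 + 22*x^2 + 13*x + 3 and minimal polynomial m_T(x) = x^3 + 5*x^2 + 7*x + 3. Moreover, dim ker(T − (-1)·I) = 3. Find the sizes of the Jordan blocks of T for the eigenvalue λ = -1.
Block sizes for λ = -1: [2, 1, 1]

Step 1 — from the characteristic polynomial, algebraic multiplicity of λ = -1 is 4. From dim ker(T − (-1)·I) = 3, there are exactly 3 Jordan blocks for λ = -1.
Step 2 — from the minimal polynomial, the factor (x + 1)^2 tells us the largest block for λ = -1 has size 2.
Step 3 — with total size 4, 3 blocks, and largest block 2, the block sizes (in nonincreasing order) are [2, 1, 1].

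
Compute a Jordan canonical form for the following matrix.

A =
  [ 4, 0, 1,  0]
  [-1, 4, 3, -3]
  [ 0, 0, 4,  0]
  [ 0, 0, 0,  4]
J_3(4) ⊕ J_1(4)

The characteristic polynomial is
  det(x·I − A) = x^4 - 16*x^3 + 96*x^2 - 256*x + 256 = (x - 4)^4

Eigenvalues and multiplicities (the geometric multiplicity of λ is n − rank(A − λI), which equals the number of Jordan blocks for λ):
  λ = 4: algebraic multiplicity = 4, geometric multiplicity = 2

Determining the block sizes for each eigenvalue:
  λ = 4: with am = 4 and gm = 2, the partition is not yet determined (e.g. several partitions of 4 into 2 parts exist). Let N = A − (4)·I. Computing rank(N^1) = 2, rank(N^2) = 1, rank(N^3) = 0; the number of blocks of size ≥ j is rank(N^{j−1}) − rank(N^j), giving [2, 1, 1]. So we have 1 block(s) of size 3, 1 block(s) of size 1 → block sizes [3, 1]

Assembling the blocks gives a Jordan form
J =
  [4, 1, 0, 0]
  [0, 4, 1, 0]
  [0, 0, 4, 0]
  [0, 0, 0, 4]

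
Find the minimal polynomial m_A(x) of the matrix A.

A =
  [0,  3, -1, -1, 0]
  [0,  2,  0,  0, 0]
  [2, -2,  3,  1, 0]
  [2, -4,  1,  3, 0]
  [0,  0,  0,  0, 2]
x^2 - 4*x + 4

The characteristic polynomial is χ_A(x) = (x - 2)^5, so the eigenvalues are known. The minimal polynomial is
  m_A(x) = Π_λ (x − λ)^{k_λ}
where k_λ is the size of the *largest* Jordan block for λ (equivalently, the smallest k with (A − λI)^k v = 0 for every generalised eigenvector v of λ).

  λ = 2: largest Jordan block has size 2, contributing (x − 2)^2

So m_A(x) = (x - 2)^2 = x^2 - 4*x + 4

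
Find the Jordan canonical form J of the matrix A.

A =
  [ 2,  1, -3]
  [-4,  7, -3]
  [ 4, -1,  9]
J_2(6) ⊕ J_1(6)

The characteristic polynomial is
  det(x·I − A) = x^3 - 18*x^2 + 108*x - 216 = (x - 6)^3

Eigenvalues and multiplicities (the geometric multiplicity of λ is n − rank(A − λI), which equals the number of Jordan blocks for λ):
  λ = 6: algebraic multiplicity = 3, geometric multiplicity = 2

Determining the block sizes for each eigenvalue:
  λ = 6: 2 blocks summing to 3 forces exactly one block of size 2 and the rest size 1 → block sizes [2, 1]

Assembling the blocks gives a Jordan form
J =
  [6, 1, 0]
  [0, 6, 0]
  [0, 0, 6]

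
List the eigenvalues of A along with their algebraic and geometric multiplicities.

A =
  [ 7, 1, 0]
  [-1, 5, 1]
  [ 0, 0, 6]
λ = 6: alg = 3, geom = 1

Step 1 — factor the characteristic polynomial to read off the algebraic multiplicities:
  χ_A(x) = (x - 6)^3

Step 2 — compute geometric multiplicities via the rank-nullity identity g(λ) = n − rank(A − λI):
  rank(A − (6)·I) = 2, so dim ker(A − (6)·I) = n − 2 = 1

Summary:
  λ = 6: algebraic multiplicity = 3, geometric multiplicity = 1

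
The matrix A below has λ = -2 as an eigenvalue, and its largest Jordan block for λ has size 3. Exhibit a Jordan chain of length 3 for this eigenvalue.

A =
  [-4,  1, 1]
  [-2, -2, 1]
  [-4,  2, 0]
A Jordan chain for λ = -2 of length 3:
v_1 = (-2, 0, -4)ᵀ
v_2 = (-2, -2, -4)ᵀ
v_3 = (1, 0, 0)ᵀ

Let N = A − (-2)·I. We want v_3 with N^3 v_3 = 0 but N^2 v_3 ≠ 0; then v_{j-1} := N · v_j for j = 3, …, 2.

Pick v_3 = (1, 0, 0)ᵀ.
Then v_2 = N · v_3 = (-2, -2, -4)ᵀ.
Then v_1 = N · v_2 = (-2, 0, -4)ᵀ.

Sanity check: (A − (-2)·I) v_1 = (0, 0, 0)ᵀ = 0. ✓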